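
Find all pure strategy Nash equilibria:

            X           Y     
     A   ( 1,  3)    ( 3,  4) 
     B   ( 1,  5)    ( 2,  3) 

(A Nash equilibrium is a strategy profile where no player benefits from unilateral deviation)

Nash equilibrium: (A, Y), (B, X)

Work:
Best responses:
  P1 vs X: payoffs [1, 1] → best response A/B (payoff 1)
  P1 vs Y: payoffs [3, 2] → best response A (payoff 3)
  P2 vs A: payoffs [3, 4] → best response Y (payoff 4)
  P2 vs B: payoffs [5, 3] → best response X (payoff 5)
Mutual best responses: (A,Y), (B,X) → Nash equilibria.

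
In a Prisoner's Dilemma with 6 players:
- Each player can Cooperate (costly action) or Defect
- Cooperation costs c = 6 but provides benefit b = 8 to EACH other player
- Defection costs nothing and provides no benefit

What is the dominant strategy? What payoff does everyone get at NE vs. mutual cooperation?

Dominant: Defect; NE payoff = 0; Coop payoff = 34

Work:
Defect dominates (saves cost c = 6, benefit to others is external)
NE: All defect → everyone gets 0
If all cooperate: each receives (5)×8 - 6 = 34
Social dilemma: 34 > 0 but NE gives 0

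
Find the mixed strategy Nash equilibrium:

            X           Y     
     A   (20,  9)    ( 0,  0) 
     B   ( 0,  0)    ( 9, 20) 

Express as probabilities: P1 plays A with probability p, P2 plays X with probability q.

p = 0.6897, q = 0.3103

Work:
Find probabilities that make opponent indifferent:
P2 chooses q to make P1 indifferent between A and B
P1 chooses p to make P2 indifferent between X and Y
Mixed NE: P1 plays (A: 0.6897, B: 0.3103), P2 plays (X: 0.3103, Y: 0.6897)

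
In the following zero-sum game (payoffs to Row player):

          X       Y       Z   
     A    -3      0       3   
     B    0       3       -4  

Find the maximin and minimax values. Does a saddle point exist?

Maximin = -3, Minimax = 0, Saddle: False

Work:
Row minimums: [-3, -4] → maximin = -3
Column maximums: [0, 3, 3] → minimax = 0
No saddle point (maximin ≠ minimax). Mixed strategy needed.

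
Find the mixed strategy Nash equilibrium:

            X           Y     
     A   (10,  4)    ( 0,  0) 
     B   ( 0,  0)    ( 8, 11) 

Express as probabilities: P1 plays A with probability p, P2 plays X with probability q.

p = 0.7333, q = 0.4444

Work:
Find probabilities that make opponent indifferent:
P2 chooses q to make P1 indifferent between A and B
P1 chooses p to make P2 indifferent between X and Y
Mixed NE: P1 plays (A: 0.7333, B: 0.2667), P2 plays (X: 0.4444, Y: 0.5556)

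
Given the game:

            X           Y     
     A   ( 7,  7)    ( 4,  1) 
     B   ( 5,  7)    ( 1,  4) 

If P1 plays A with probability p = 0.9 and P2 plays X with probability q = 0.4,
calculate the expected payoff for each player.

E[P1] = 4.94, E[P2] = 3.58

Work:
E[P1] = p·q·π₁(A,X) + p·(1-q)·π₁(A,Y) + (1-p)·q·π₁(B,X) + (1-p)·(1-q)·π₁(B,Y)
= 0.9·0.4·7 + 0.9·0.6·4 + 0.1·0.4·5 + 0.1·0.6·1
= 4.94

E[P2] = 3.58 (similar calculation)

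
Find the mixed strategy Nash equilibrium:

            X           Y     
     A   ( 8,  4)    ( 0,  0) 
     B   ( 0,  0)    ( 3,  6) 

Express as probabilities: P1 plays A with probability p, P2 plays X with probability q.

p = 0.6, q = 0.2727

Work:
Find probabilities that make opponent indifferent:
P2 chooses q to make P1 indifferent between A and B
P1 chooses p to make P2 indifferent between X and Y
Mixed NE: P1 plays (A: 0.6, B: 0.4), P2 plays (X: 0.2727, Y: 0.7273)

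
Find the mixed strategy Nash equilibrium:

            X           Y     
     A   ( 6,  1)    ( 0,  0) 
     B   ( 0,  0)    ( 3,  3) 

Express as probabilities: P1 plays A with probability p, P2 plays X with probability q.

p = 0.75, q = 0.3333

Work:
Find probabilities that make opponent indifferent:
P2 chooses q to make P1 indifferent between A and B
P1 chooses p to make P2 indifferent between X and Y
Mixed NE: P1 plays (A: 0.75, B: 0.25), P2 plays (X: 0.3333, Y: 0.6667)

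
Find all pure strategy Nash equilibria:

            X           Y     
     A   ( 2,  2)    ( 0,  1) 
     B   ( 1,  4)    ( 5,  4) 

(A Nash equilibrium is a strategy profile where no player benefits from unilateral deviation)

Nash equilibrium: (A, X), (B, Y)

Work:
Best responses:
  P1 vs X: payoffs [2, 1] → best response A (payoff 2)
  P1 vs Y: payoffs [0, 5] → best response B (payoff 5)
  P2 vs A: payoffs [2, 1] → best response X (payoff 2)
  P2 vs B: payoffs [4, 4] → best response X/Y (payoff 4)
Mutual best responses: (A,X), (B,Y) → Nash equilibria.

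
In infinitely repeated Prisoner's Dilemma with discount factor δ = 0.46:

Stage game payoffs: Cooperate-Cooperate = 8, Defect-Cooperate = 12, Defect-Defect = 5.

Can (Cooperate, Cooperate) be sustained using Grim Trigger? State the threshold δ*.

δ* = 0.5714; since δ = 0.46 < 0.5714, cooperation cannot be sustained

Work:
For Grim Trigger:
Cooperate forever: 8/(1-δ)
Defect then punished: 12 + 5·δ/(1-δ)
Need: 8/(1-δ) ≥ 12 + 5·δ/(1-δ)
Solving: δ ≥ (T-R)/(T-P) = (12-8)/(12-5) = 0.5714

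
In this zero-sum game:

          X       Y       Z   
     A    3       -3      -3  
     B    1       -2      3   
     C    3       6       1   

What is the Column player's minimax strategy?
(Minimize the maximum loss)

Column should play X or Z (all achieve the minimum), value = 3

Work:
Column player minimizes Row's maximum payoff:
Column X: max payoff to Row = 3
Column Y: max payoff to Row = 6
Column Z: max payoff to Row = 3
Minimum is 3, achieved by columns X, Z (tied).
Each of X or Z is a minimax strategy.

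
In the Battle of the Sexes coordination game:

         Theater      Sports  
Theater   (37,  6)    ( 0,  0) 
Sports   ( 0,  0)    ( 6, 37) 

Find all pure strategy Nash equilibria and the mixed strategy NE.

Pure NE: (Theater, Theater) and (Sports, Sports); Mixed NE: p = 0.8605, q = 0.1395

Work:
Check pure NE:
(Theater, Theater): (37, 6) - no unilateral deviation beneficial
(Sports, Sports): (6, 37) - no unilateral deviation beneficial
Mixed NE: P1 plays Theater with p = 0.8605, P2 plays Theater with q = 0.1395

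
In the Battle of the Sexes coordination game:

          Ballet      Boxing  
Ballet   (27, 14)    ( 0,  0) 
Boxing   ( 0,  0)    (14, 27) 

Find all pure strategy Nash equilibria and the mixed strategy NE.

Pure NE: (Ballet, Ballet) and (Boxing, Boxing); Mixed NE: p = 0.6585, q = 0.3415

Work:
Check pure NE:
(Ballet, Ballet): (27, 14) - no unilateral deviation beneficial
(Boxing, Boxing): (14, 27) - no unilateral deviation beneficial
Mixed NE: P1 plays Ballet with p = 0.6585, P2 plays Ballet with q = 0.3415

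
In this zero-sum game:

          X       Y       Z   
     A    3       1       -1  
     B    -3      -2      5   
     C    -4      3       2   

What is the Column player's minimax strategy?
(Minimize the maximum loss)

Column should play X or Y (all achieve the minimum), value = 3

Work:
Column player minimizes Row's maximum payoff:
Column X: max payoff to Row = 3
Column Y: max payoff to Row = 3
Column Z: max payoff to Row = 5
Minimum is 3, achieved by columns X, Y (tied).
Each of X or Y is a minimax strategy.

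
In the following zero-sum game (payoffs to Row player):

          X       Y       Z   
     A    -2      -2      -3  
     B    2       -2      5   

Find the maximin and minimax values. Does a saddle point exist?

Maximin = -2, Minimax = -2, Saddle: True

Work:
Row minimums: [-3, -2] → maximin = -2
Column maximums: [2, -2, 5] → minimax = -2
Saddle point exists! Game value = -2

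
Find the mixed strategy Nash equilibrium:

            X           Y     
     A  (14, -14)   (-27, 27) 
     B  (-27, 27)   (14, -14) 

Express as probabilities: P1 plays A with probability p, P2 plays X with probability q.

p = 0.5, q = 0.5

Work:
Find probabilities that make opponent indifferent:
P2 chooses q to make P1 indifferent between A and B
P1 chooses p to make P2 indifferent between X and Y
Mixed NE: P1 plays (A: 0.5, B: 0.5), P2 plays (X: 0.5, Y: 0.5)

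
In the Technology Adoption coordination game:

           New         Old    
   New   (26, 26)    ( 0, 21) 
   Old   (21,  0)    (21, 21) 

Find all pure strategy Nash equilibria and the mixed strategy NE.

Pure NE: (New, New) and (Old, Old); Mixed NE: p = 0.8077, q = 0.8077

Work:
Check pure NE:
(New, New): (26, 26) - no unilateral deviation beneficial
(Old, Old): (21, 21) - no unilateral deviation beneficial
Mixed NE: P1 plays New with p = 0.8077, P2 plays New with q = 0.8077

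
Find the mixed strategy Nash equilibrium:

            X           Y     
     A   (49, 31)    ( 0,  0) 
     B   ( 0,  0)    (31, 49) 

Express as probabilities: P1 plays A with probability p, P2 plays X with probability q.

p = 0.6125, q = 0.3875

Work:
Find probabilities that make opponent indifferent:
P2 chooses q to make P1 indifferent between A and B
P1 chooses p to make P2 indifferent between X and Y
Mixed NE: P1 plays (A: 0.6125, B: 0.3875), P2 plays (X: 0.3875, Y: 0.6125)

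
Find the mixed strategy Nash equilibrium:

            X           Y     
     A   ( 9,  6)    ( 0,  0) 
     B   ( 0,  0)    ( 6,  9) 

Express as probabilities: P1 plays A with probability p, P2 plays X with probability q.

p = 0.6, q = 0.4

Work:
Find probabilities that make opponent indifferent:
P2 chooses q to make P1 indifferent between A and B
P1 chooses p to make P2 indifferent between X and Y
Mixed NE: P1 plays (A: 0.6, B: 0.4), P2 plays (X: 0.4, Y: 0.6)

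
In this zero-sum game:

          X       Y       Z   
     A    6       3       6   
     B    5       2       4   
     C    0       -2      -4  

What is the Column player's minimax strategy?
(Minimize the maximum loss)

Column should play Y, value = 3

Work:
Column player minimizes Row's maximum payoff:
Column X: max payoff to Row = 6
Column Y: max payoff to Row = 3
Column Z: max payoff to Row = 6
Minimum is 3, achieved by column Y.
Minimax strategy: Y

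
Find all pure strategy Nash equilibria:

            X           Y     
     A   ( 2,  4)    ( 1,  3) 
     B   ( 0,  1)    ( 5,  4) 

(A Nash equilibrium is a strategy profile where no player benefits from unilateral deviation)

Nash equilibrium: (A, X), (B, Y)

Work:
Best responses:
  P1 vs X: payoffs [2, 0] → best response A (payoff 2)
  P1 vs Y: payoffs [1, 5] → best response B (payoff 5)
  P2 vs A: payoffs [4, 3] → best response X (payoff 4)
  P2 vs B: payoffs [1, 4] → best response Y (payoff 4)
Mutual best responses: (A,X), (B,Y) → Nash equilibria.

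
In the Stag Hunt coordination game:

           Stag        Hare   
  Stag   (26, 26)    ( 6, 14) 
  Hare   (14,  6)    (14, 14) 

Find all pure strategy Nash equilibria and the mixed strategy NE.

Pure NE: (Stag, Stag) and (Hare, Hare); Mixed NE: p = 0.4, q = 0.4

Work:
Check pure NE:
(Stag, Stag): (26, 26) - no unilateral deviation beneficial
(Hare, Hare): (14, 14) - no unilateral deviation beneficial
Mixed NE: P1 plays Stag with p = 0.4, P2 plays Stag with q = 0.4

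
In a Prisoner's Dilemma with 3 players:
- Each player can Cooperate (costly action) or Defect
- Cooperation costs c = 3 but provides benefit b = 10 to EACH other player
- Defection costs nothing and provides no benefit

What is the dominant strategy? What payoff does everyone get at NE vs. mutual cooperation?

Dominant: Defect; NE payoff = 0; Coop payoff = 17

Work:
Defect dominates (saves cost c = 3, benefit to others is external)
NE: All defect → everyone gets 0
If all cooperate: each receives (2)×10 - 3 = 17
Social dilemma: 17 > 0 but NE gives 0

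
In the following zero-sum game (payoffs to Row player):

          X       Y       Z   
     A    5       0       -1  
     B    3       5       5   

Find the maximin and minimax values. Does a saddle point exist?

Maximin = 3, Minimax = 5, Saddle: False

Work:
Row minimums: [-1, 3] → maximin = 3
Column maximums: [5, 5, 5] → minimax = 5
No saddle point (maximin ≠ minimax). Mixed strategy needed.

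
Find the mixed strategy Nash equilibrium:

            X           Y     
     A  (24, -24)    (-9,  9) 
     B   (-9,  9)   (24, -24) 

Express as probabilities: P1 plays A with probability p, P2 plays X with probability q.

p = 0.5, q = 0.5

Work:
Find probabilities that make opponent indifferent:
P2 chooses q to make P1 indifferent between A and B
P1 chooses p to make P2 indifferent between X and Y
Mixed NE: P1 plays (A: 0.5, B: 0.5), P2 plays (X: 0.5, Y: 0.5)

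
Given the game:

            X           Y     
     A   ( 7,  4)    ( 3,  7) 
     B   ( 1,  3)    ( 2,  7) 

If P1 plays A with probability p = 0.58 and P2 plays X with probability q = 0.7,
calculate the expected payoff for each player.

E[P1] = 3.91, E[P2] = 4.606

Work:
E[P1] = p·q·π₁(A,X) + p·(1-q)·π₁(A,Y) + (1-p)·q·π₁(B,X) + (1-p)·(1-q)·π₁(B,Y)
= 0.58·0.7·7 + 0.58·0.3·3 + 0.42·0.7·1 + 0.42·0.3·2
= 3.91

E[P2] = 4.606 (similar calculation)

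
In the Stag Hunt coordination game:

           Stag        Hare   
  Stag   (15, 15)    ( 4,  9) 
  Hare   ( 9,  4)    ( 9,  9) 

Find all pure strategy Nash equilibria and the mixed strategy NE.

Pure NE: (Stag, Stag) and (Hare, Hare); Mixed NE: p = 0.4545, q = 0.4545

Work:
Check pure NE:
(Stag, Stag): (15, 15) - no unilateral deviation beneficial
(Hare, Hare): (9, 9) - no unilateral deviation beneficial
Mixed NE: P1 plays Stag with p = 0.4545, P2 plays Stag with q = 0.4545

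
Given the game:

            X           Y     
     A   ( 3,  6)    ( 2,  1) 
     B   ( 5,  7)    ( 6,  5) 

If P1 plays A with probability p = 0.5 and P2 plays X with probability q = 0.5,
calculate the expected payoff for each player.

E[P1] = 4.0, E[P2] = 4.75

Work:
E[P1] = p·q·π₁(A,X) + p·(1-q)·π₁(A,Y) + (1-p)·q·π₁(B,X) + (1-p)·(1-q)·π₁(B,Y)
= 0.5·0.5·3 + 0.5·0.5·2 + 0.5·0.5·5 + 0.5·0.5·6
= 4.0

E[P2] = 4.75 (similar calculation)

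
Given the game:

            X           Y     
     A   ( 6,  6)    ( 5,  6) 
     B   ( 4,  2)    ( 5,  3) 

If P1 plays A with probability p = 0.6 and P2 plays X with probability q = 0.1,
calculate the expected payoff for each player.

E[P1] = 5.02, E[P2] = 4.76

Work:
E[P1] = p·q·π₁(A,X) + p·(1-q)·π₁(A,Y) + (1-p)·q·π₁(B,X) + (1-p)·(1-q)·π₁(B,Y)
= 0.6·0.1·6 + 0.6·0.9·5 + 0.4·0.1·4 + 0.4·0.9·5
= 5.02

E[P2] = 4.76 (similar calculation)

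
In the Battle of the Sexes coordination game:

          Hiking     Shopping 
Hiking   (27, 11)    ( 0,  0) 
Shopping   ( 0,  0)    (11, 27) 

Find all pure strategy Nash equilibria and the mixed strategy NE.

Pure NE: (Hiking, Hiking) and (Shopping, Shopping); Mixed NE: p = 0.7105, q = 0.2895

Work:
Check pure NE:
(Hiking, Hiking): (27, 11) - no unilateral deviation beneficial
(Shopping, Shopping): (11, 27) - no unilateral deviation beneficial
Mixed NE: P1 plays Hiking with p = 0.7105, P2 plays Hiking with q = 0.2895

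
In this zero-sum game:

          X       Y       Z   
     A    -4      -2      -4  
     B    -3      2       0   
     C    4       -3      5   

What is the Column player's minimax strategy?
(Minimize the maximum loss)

Column should play Y, value = 2

Work:
Column player minimizes Row's maximum payoff:
Column X: max payoff to Row = 4
Column Y: max payoff to Row = 2
Column Z: max payoff to Row = 5
Minimum is 2, achieved by column Y.
Minimax strategy: Y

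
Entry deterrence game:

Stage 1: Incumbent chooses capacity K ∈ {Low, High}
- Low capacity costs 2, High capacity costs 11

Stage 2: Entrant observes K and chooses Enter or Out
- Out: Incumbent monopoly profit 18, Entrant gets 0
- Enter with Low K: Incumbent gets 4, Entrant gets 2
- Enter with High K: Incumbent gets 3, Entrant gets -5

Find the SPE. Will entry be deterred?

SPE: (High, Enter|Low, Out|High); Entry deterred. Incumbent net profit = 7

Work:
After Low K: Entrant enters (2 > 0)
After High K: Entrant stays out (-5 < 0)
Incumbent: Low → 4−2=2, High → 18−11=7
Incumbent chooses High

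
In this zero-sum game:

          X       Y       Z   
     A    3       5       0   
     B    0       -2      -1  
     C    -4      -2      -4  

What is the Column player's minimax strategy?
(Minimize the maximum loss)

Column should play Z, value = 0

Work:
Column player minimizes Row's maximum payoff:
Column X: max payoff to Row = 3
Column Y: max payoff to Row = 5
Column Z: max payoff to Row = 0
Minimum is 0, achieved by column Z.
Minimax strategy: Z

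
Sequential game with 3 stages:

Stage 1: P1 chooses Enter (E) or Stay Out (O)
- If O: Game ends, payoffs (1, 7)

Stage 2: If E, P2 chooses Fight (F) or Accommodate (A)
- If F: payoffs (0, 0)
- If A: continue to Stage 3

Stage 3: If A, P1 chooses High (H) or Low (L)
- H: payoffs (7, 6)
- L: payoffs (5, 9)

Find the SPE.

SPE: (E, A, H); Outcome (7, 6)

Work:
Stage 3: P1 chooses H (7 vs 5)
Stage 2: P2: F->0, A->6 (anticipating H). Choose A
Stage 1: P1: O->1, E->7 (anticipating A, H). Choose E
SPE path: E -> A -> H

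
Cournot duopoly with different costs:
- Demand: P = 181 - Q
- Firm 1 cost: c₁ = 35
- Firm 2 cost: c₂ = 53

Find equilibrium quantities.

q₁* = 54.67, q₂* = 36.67

Work:
Reaction: q₁ = (181 - 35 - q₂)/2
Reaction: q₂ = (181 - 53 - q₁)/2
Solve simultaneously:
q₁* = (181 - 2×35 + 53)/3 = 54.67
q₂* = (181 - 2×53 + 35)/3 = 36.67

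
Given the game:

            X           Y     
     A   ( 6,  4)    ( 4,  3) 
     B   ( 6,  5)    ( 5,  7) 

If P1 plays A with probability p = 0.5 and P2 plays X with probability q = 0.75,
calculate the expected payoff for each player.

E[P1] = 5.625, E[P2] = 4.625

Work:
E[P1] = p·q·π₁(A,X) + p·(1-q)·π₁(A,Y) + (1-p)·q·π₁(B,X) + (1-p)·(1-q)·π₁(B,Y)
= 0.5·0.75·6 + 0.5·0.25·4 + 0.5·0.75·6 + 0.5·0.25·5
= 5.625

E[P2] = 4.625 (similar calculation)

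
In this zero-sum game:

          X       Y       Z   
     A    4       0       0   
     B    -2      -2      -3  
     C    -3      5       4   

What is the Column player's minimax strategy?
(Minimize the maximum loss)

Column should play X or Z (all achieve the minimum), value = 4

Work:
Column player minimizes Row's maximum payoff:
Column X: max payoff to Row = 4
Column Y: max payoff to Row = 5
Column Z: max payoff to Row = 4
Minimum is 4, achieved by columns X, Z (tied).
Each of X or Z is a minimax strategy.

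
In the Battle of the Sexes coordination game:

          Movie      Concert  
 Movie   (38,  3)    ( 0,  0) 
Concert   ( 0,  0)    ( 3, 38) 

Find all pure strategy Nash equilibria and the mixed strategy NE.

Pure NE: (Movie, Movie) and (Concert, Concert); Mixed NE: p = 0.9268, q = 0.0732

Work:
Check pure NE:
(Movie, Movie): (38, 3) - no unilateral deviation beneficial
(Concert, Concert): (3, 38) - no unilateral deviation beneficial
Mixed NE: P1 plays Movie with p = 0.9268, P2 plays Movie with q = 0.0732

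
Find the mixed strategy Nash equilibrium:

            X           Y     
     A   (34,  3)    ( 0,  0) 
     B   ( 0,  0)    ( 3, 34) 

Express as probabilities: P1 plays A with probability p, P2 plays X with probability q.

p = 0.9189, q = 0.0811

Work:
Find probabilities that make opponent indifferent:
P2 chooses q to make P1 indifferent between A and B
P1 chooses p to make P2 indifferent between X and Y
Mixed NE: P1 plays (A: 0.9189, B: 0.0811), P2 plays (X: 0.0811, Y: 0.9189)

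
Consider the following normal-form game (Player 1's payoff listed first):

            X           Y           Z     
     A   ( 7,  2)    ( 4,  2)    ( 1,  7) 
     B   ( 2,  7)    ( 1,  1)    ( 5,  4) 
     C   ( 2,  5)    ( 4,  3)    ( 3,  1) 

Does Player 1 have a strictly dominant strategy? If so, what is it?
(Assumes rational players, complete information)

No strictly dominant strategy exists for Player 1

Work:
A strategy strictly dominates another if it gives a strictly higher payoff against every opponent action. Compare each pair of P1's strategies column-by-column:
  A vs B: [7 vs 2, 4 vs 1, 1 vs 5] → A does not strictly dominate B (column Z: 1 ≤ 5)
  A vs C: [7 vs 2, 4 vs 4, 1 vs 3] → A does not strictly dominate C (column Y: 4 ≤ 4)
  B vs A: [2 vs 7, 1 vs 4, 5 vs 1] → B does not strictly dominate A (column X: 2 ≤ 7)
  B vs C: [2 vs 2, 1 vs 4, 5 vs 3] → B does not strictly dominate C (column X: 2 ≤ 2)
  C vs A: [2 vs 7, 4 vs 4, 3 vs 1] → C does not strictly dominate A (column X: 2 ≤ 7)
  C vs B: [2 vs 2, 4 vs 1, 3 vs 5] → C does not strictly dominate B (column X: 2 ≤ 2)
No single strategy strictly dominates all others → no strictly dominant strategy.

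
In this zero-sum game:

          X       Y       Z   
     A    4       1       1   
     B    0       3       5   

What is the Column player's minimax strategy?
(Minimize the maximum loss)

Column should play Y, value = 3

Work:
Column player minimizes Row's maximum payoff:
Column X: max payoff to Row = 4
Column Y: max payoff to Row = 3
Column Z: max payoff to Row = 5
Minimum is 3, achieved by column Y.
Minimax strategy: Y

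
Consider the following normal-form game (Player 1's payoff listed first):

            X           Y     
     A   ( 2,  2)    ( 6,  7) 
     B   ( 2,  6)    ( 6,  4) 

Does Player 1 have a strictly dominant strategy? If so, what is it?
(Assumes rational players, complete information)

No strictly dominant strategy exists for Player 1

Work:
A strategy strictly dominates another if it gives a strictly higher payoff against every opponent action. Compare each pair of P1's strategies column-by-column:
  A vs B: [2 vs 2, 6 vs 6] → A does not strictly dominate B (column X: 2 ≤ 2)
  B vs A: [2 vs 2, 6 vs 6] → B does not strictly dominate A (column X: 2 ≤ 2)
No single strategy strictly dominates all others → no strictly dominant strategy.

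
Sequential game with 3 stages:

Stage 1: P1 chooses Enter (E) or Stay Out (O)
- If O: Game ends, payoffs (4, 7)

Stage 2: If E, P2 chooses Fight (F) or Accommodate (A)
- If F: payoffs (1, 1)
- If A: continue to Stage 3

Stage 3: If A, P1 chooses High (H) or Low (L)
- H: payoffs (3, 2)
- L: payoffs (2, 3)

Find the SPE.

SPE: (O, A, H); Outcome (4, 7)

Work:
Stage 3: P1 chooses H (3 vs 2)
Stage 2: P2: F->1, A->2 (anticipating H). Choose A
Stage 1: P1: O->4, E->3 (anticipating A, H). Choose O
SPE path: O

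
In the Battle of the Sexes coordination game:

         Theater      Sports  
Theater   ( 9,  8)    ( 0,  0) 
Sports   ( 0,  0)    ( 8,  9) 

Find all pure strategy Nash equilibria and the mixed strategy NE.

Pure NE: (Theater, Theater) and (Sports, Sports); Mixed NE: p = 0.5294, q = 0.4706

Work:
Check pure NE:
(Theater, Theater): (9, 8) - no unilateral deviation beneficial
(Sports, Sports): (8, 9) - no unilateral deviation beneficial
Mixed NE: P1 plays Theater with p = 0.5294, P2 plays Theater with q = 0.4706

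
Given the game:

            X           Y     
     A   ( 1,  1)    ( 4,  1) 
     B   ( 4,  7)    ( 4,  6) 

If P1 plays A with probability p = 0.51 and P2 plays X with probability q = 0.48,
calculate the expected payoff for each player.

E[P1] = 3.2656, E[P2] = 3.6852

Work:
E[P1] = p·q·π₁(A,X) + p·(1-q)·π₁(A,Y) + (1-p)·q·π₁(B,X) + (1-p)·(1-q)·π₁(B,Y)
= 0.51·0.48·1 + 0.51·0.52·4 + 0.49·0.48·4 + 0.49·0.52·4
= 3.2656

E[P2] = 3.6852 (similar calculation)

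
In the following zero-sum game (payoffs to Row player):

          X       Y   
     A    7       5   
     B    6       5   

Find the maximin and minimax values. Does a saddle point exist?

Maximin = 5, Minimax = 5, Saddle: True

Work:
Row minimums: [5, 5] → maximin = 5
Column maximums: [7, 5] → minimax = 5
Saddle point exists! Game value = 5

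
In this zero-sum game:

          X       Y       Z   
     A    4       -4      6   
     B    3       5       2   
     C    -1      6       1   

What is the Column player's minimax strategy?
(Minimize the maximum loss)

Column should play X, value = 4

Work:
Column player minimizes Row's maximum payoff:
Column X: max payoff to Row = 4
Column Y: max payoff to Row = 6
Column Z: max payoff to Row = 6
Minimum is 4, achieved by column X.
Minimax strategy: X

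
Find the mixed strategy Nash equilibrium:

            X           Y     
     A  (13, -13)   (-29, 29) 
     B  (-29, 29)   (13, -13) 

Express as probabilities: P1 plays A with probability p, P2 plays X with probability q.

p = 0.5, q = 0.5

Work:
Find probabilities that make opponent indifferent:
P2 chooses q to make P1 indifferent between A and B
P1 chooses p to make P2 indifferent between X and Y
Mixed NE: P1 plays (A: 0.5, B: 0.5), P2 plays (X: 0.5, Y: 0.5)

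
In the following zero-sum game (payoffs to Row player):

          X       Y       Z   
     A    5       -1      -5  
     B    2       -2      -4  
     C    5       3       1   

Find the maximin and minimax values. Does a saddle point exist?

Maximin = 1, Minimax = 1, Saddle: True

Work:
Row minimums: [-5, -4, 1] → maximin = 1
Column maximums: [5, 3, 1] → minimax = 1
Saddle point exists! Game value = 1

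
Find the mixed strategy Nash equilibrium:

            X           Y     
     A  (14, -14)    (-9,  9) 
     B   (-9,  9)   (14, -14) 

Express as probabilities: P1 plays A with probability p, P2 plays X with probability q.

p = 0.5, q = 0.5

Work:
Find probabilities that make opponent indifferent:
P2 chooses q to make P1 indifferent between A and B
P1 chooses p to make P2 indifferent between X and Y
Mixed NE: P1 plays (A: 0.5, B: 0.5), P2 plays (X: 0.5, Y: 0.5)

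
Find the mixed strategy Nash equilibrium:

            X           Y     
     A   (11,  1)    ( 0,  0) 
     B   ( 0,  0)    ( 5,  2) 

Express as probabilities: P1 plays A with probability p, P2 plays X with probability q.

p = 0.6667, q = 0.3125

Work:
Find probabilities that make opponent indifferent:
P2 chooses q to make P1 indifferent between A and B
P1 chooses p to make P2 indifferent between X and Y
Mixed NE: P1 plays (A: 0.6667, B: 0.3333), P2 plays (X: 0.3125, Y: 0.6875)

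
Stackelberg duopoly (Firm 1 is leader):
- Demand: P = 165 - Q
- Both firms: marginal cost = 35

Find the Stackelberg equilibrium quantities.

q₁* (leader) = 65.0, q₂* (follower) = 32.5

Work:
Follower's reaction: q₂ = (a - c - q₁)/2
Leader substitutes: π₁ = q₁·(a - q₁ - (a-c-q₁)/2 - c)
FOC: q₁* = (165 - 35)/2 = 65.00
Then: q₂* = (165 - 35 - 65.0)/2 = 32.50
Leader has first-mover advantage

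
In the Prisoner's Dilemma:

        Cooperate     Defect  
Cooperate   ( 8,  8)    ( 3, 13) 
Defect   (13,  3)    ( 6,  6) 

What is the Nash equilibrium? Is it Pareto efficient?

(Defect, Defect) is NE; not Pareto efficient

Work:
Defect dominates Cooperate for both players:
If P2 cooperates: Defect (13) > Cooperate (8)
If P2 defects: Defect (6) > Cooperate (3)
NE: (Defect, Defect) with payoff (6, 6)
But (Cooperate, Cooperate) = (8, 8) Pareto dominates (6, 6)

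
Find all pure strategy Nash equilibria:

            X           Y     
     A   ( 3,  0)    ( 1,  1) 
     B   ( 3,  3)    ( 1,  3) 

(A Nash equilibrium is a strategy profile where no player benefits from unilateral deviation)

Nash equilibrium: (A, Y), (B, X), (B, Y)

Work:
Best responses:
  P1 vs X: payoffs [3, 3] → best response A/B (payoff 3)
  P1 vs Y: payoffs [1, 1] → best response A/B (payoff 1)
  P2 vs A: payoffs [0, 1] → best response Y (payoff 1)
  P2 vs B: payoffs [3, 3] → best response X/Y (payoff 3)
Mutual best responses: (A,Y), (B,X), (B,Y) → Nash equilibria.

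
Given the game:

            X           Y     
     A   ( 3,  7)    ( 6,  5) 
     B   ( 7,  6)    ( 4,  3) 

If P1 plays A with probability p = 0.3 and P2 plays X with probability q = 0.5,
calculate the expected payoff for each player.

E[P1] = 5.2, E[P2] = 4.95

Work:
E[P1] = p·q·π₁(A,X) + p·(1-q)·π₁(A,Y) + (1-p)·q·π₁(B,X) + (1-p)·(1-q)·π₁(B,Y)
= 0.3·0.5·3 + 0.3·0.5·6 + 0.7·0.5·7 + 0.7·0.5·4
= 5.2

E[P2] = 4.95 (similar calculation)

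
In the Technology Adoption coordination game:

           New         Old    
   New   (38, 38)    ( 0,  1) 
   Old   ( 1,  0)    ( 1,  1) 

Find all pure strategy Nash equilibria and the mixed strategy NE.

Pure NE: (New, New) and (Old, Old); Mixed NE: p = 0.0263, q = 0.0263

Work:
Check pure NE:
(New, New): (38, 38) - no unilateral deviation beneficial
(Old, Old): (1, 1) - no unilateral deviation beneficial
Mixed NE: P1 plays New with p = 0.0263, P2 plays New with q = 0.0263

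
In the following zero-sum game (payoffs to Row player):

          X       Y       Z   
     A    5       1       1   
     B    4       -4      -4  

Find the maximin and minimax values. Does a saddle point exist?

Maximin = 1, Minimax = 1, Saddle: True

Work:
Row minimums: [1, -4] → maximin = 1
Column maximums: [5, 1, 1] → minimax = 1
Saddle point exists! Game value = 1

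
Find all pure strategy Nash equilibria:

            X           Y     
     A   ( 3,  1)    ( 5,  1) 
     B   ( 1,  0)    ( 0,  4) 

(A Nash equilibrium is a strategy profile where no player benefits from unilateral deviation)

Nash equilibrium: (A, X), (A, Y)

Work:
Best responses:
  P1 vs X: payoffs [3, 1] → best response A (payoff 3)
  P1 vs Y: payoffs [5, 0] → best response A (payoff 5)
  P2 vs A: payoffs [1, 1] → best response X/Y (payoff 1)
  P2 vs B: payoffs [0, 4] → best response Y (payoff 4)
Mutual best responses: (A,X), (A,Y) → Nash equilibria.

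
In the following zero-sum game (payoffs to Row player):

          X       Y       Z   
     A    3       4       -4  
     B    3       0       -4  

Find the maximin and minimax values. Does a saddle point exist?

Maximin = -4, Minimax = -4, Saddle: True

Work:
Row minimums: [-4, -4] → maximin = -4
Column maximums: [3, 4, -4] → minimax = -4
Saddle point exists! Game value = -4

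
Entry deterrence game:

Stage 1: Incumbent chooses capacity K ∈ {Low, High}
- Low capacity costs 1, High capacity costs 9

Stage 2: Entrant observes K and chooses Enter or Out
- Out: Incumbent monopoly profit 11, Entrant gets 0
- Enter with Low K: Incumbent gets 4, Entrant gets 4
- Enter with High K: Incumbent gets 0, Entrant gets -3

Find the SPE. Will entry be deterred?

SPE: (Low, Enter|Low, Out|High); Entry not deterred. Incumbent net profit = 3, Entrant gets 4

Work:
After Low K: Entrant enters (4 > 0)
After High K: Entrant stays out (-3 < 0)
Incumbent: Low → 4−1=3, High → 11−9=2
Incumbent chooses Low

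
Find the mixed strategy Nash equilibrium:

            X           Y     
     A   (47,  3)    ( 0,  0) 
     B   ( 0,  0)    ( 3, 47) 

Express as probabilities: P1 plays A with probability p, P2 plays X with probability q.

p = 0.94, q = 0.06

Work:
Find probabilities that make opponent indifferent:
P2 chooses q to make P1 indifferent between A and B
P1 chooses p to make P2 indifferent between X and Y
Mixed NE: P1 plays (A: 0.94, B: 0.06), P2 plays (X: 0.06, Y: 0.94)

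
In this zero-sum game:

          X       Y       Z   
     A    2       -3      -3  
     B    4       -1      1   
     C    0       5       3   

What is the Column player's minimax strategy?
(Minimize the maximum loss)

Column should play Z, value = 3

Work:
Column player minimizes Row's maximum payoff:
Column X: max payoff to Row = 4
Column Y: max payoff to Row = 5
Column Z: max payoff to Row = 3
Minimum is 3, achieved by column Z.
Minimax strategy: Z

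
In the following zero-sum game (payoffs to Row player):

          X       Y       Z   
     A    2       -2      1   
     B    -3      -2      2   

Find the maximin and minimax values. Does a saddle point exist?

Maximin = -2, Minimax = -2, Saddle: True

Work:
Row minimums: [-2, -3] → maximin = -2
Column maximums: [2, -2, 2] → minimax = -2
Saddle point exists! Game value = -2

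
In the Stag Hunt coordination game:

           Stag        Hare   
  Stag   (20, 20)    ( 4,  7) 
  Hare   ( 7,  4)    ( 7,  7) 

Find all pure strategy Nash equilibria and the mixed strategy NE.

Pure NE: (Stag, Stag) and (Hare, Hare); Mixed NE: p = 0.1875, q = 0.1875

Work:
Check pure NE:
(Stag, Stag): (20, 20) - no unilateral deviation beneficial
(Hare, Hare): (7, 7) - no unilateral deviation beneficial
Mixed NE: P1 plays Stag with p = 0.1875, P2 plays Stag with q = 0.1875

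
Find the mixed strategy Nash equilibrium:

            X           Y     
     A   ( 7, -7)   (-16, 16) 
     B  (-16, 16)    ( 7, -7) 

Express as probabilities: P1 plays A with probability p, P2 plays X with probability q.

p = 0.5, q = 0.5

Work:
Find probabilities that make opponent indifferent:
P2 chooses q to make P1 indifferent between A and B
P1 chooses p to make P2 indifferent between X and Y
Mixed NE: P1 plays (A: 0.5, B: 0.5), P2 plays (X: 0.5, Y: 0.5)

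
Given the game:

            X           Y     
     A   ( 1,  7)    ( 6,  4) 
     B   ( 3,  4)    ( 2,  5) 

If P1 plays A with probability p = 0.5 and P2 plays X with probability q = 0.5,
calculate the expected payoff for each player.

E[P1] = 3.0, E[P2] = 5.0

Work:
E[P1] = p·q·π₁(A,X) + p·(1-q)·π₁(A,Y) + (1-p)·q·π₁(B,X) + (1-p)·(1-q)·π₁(B,Y)
= 0.5·0.5·1 + 0.5·0.5·6 + 0.5·0.5·3 + 0.5·0.5·2
= 3.0

E[P2] = 5.0 (similar calculation)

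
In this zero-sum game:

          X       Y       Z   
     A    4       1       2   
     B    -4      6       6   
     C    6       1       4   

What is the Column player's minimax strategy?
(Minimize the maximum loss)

Column should play X or Y or Z (all achieve the minimum), value = 6

Work:
Column player minimizes Row's maximum payoff:
Column X: max payoff to Row = 6
Column Y: max payoff to Row = 6
Column Z: max payoff to Row = 6
Minimum is 6, achieved by columns X, Y, Z (tied).
Each of X or Y or Z is a minimax strategy.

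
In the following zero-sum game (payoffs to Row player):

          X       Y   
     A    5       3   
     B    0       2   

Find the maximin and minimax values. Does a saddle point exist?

Maximin = 3, Minimax = 3, Saddle: True

Work:
Row minimums: [3, 0] → maximin = 3
Column maximums: [5, 3] → minimax = 3
Saddle point exists! Game value = 3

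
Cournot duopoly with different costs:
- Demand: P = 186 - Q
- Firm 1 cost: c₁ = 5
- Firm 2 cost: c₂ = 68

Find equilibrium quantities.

q₁* = 81.33, q₂* = 18.33

Work:
Reaction: q₁ = (186 - 5 - q₂)/2
Reaction: q₂ = (186 - 68 - q₁)/2
Solve simultaneously:
q₁* = (186 - 2×5 + 68)/3 = 81.33
q₂* = (186 - 2×68 + 5)/3 = 18.33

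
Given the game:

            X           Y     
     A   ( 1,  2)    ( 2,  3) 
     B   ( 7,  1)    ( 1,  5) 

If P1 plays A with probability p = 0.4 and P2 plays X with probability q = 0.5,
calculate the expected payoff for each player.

E[P1] = 3.0, E[P2] = 2.8

Work:
E[P1] = p·q·π₁(A,X) + p·(1-q)·π₁(A,Y) + (1-p)·q·π₁(B,X) + (1-p)·(1-q)·π₁(B,Y)
= 0.4·0.5·1 + 0.4·0.5·2 + 0.6·0.5·7 + 0.6·0.5·1
= 3.0

E[P2] = 2.8 (similar calculation)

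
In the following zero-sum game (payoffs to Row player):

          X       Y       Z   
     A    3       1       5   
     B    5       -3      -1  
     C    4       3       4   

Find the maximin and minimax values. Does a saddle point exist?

Maximin = 3, Minimax = 3, Saddle: True

Work:
Row minimums: [1, -3, 3] → maximin = 3
Column maximums: [5, 3, 5] → minimax = 3
Saddle point exists! Game value = 3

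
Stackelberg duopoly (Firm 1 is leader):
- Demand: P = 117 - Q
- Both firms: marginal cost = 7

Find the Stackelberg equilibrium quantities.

q₁* (leader) = 55.0, q₂* (follower) = 27.5

Work:
Follower's reaction: q₂ = (a - c - q₁)/2
Leader substitutes: π₁ = q₁·(a - q₁ - (a-c-q₁)/2 - c)
FOC: q₁* = (117 - 7)/2 = 55.00
Then: q₂* = (117 - 7 - 55.0)/2 = 27.50
Leader has first-mover advantage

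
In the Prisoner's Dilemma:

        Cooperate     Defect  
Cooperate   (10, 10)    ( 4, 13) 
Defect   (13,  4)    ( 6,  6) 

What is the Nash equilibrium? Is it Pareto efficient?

(Defect, Defect) is NE; not Pareto efficient

Work:
Defect dominates Cooperate for both players:
If P2 cooperates: Defect (13) > Cooperate (10)
If P2 defects: Defect (6) > Cooperate (4)
NE: (Defect, Defect) with payoff (6, 6)
But (Cooperate, Cooperate) = (10, 10) Pareto dominates (6, 6)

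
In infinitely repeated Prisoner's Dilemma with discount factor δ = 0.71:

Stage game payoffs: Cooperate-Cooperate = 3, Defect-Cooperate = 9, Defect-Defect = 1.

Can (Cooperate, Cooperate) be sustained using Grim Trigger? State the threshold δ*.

δ* = 0.75; since δ = 0.71 < 0.75, cooperation cannot be sustained

Work:
For Grim Trigger:
Cooperate forever: 3/(1-δ)
Defect then punished: 9 + 1·δ/(1-δ)
Need: 3/(1-δ) ≥ 9 + 1·δ/(1-δ)
Solving: δ ≥ (T-R)/(T-P) = (9-3)/(9-1) = 0.75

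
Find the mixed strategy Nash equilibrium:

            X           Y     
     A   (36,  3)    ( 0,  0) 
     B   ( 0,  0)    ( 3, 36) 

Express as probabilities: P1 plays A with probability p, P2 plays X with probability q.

p = 0.9231, q = 0.0769

Work:
Find probabilities that make opponent indifferent:
P2 chooses q to make P1 indifferent between A and B
P1 chooses p to make P2 indifferent between X and Y
Mixed NE: P1 plays (A: 0.9231, B: 0.0769), P2 plays (X: 0.0769, Y: 0.9231)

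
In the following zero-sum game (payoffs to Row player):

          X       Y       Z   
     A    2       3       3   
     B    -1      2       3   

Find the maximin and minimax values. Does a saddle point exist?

Maximin = 2, Minimax = 2, Saddle: True

Work:
Row minimums: [2, -1] → maximin = 2
Column maximums: [2, 3, 3] → minimax = 2
Saddle point exists! Game value = 2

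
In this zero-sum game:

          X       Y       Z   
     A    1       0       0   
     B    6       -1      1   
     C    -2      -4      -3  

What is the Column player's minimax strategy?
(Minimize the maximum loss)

Column should play Y, value = 0

Work:
Column player minimizes Row's maximum payoff:
Column X: max payoff to Row = 6
Column Y: max payoff to Row = 0
Column Z: max payoff to Row = 1
Minimum is 0, achieved by column Y.
Minimax strategy: Y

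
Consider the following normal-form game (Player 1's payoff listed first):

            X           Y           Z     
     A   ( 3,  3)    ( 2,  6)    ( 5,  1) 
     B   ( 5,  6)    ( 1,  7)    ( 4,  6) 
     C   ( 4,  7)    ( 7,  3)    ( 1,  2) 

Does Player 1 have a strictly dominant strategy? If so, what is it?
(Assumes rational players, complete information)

No strictly dominant strategy exists for Player 1

Work:
A strategy strictly dominates another if it gives a strictly higher payoff against every opponent action. Compare each pair of P1's strategies column-by-column:
  A vs B: [3 vs 5, 2 vs 1, 5 vs 4] → A does not strictly dominate B (column X: 3 ≤ 5)
  A vs C: [3 vs 4, 2 vs 7, 5 vs 1] → A does not strictly dominate C (column X: 3 ≤ 4)
  B vs A: [5 vs 3, 1 vs 2, 4 vs 5] → B does not strictly dominate A (column Y: 1 ≤ 2)
  B vs C: [5 vs 4, 1 vs 7, 4 vs 1] → B does not strictly dominate C (column Y: 1 ≤ 7)
  C vs A: [4 vs 3, 7 vs 2, 1 vs 5] → C does not strictly dominate A (column Z: 1 ≤ 5)
  C vs B: [4 vs 5, 7 vs 1, 1 vs 4] → C does not strictly dominate B (column X: 4 ≤ 5)
No single strategy strictly dominates all others → no strictly dominant strategy.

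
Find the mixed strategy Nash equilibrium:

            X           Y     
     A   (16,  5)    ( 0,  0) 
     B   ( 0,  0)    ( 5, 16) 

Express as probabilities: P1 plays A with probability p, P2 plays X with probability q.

p = 0.7619, q = 0.2381

Work:
Find probabilities that make opponent indifferent:
P2 chooses q to make P1 indifferent between A and B
P1 chooses p to make P2 indifferent between X and Y
Mixed NE: P1 plays (A: 0.7619, B: 0.2381), P2 plays (X: 0.2381, Y: 0.7619)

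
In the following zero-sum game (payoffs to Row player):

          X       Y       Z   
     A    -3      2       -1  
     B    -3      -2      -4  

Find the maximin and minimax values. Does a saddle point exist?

Maximin = -3, Minimax = -3, Saddle: True

Work:
Row minimums: [-3, -4] → maximin = -3
Column maximums: [-3, 2, -1] → minimax = -3
Saddle point exists! Game value = -3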